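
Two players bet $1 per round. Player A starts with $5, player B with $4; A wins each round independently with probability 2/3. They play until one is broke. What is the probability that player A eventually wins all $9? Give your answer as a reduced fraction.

Let r = q/p = (1/3)/(2/3) = 1/2. The recurrence P(i) = p·P(i+1) + q·P(i−1) with P(0)=0, P(9)=1 gives P(i) = (1 − r^i)/(1 − r^9).
P(5) = (1 − (1/2)^5) / (1 − (1/2)^9) = 496/511.

496/511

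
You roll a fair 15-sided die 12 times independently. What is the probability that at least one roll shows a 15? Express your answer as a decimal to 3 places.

0.563

P(no roll shows a 15) = (14/15)^12 ≈ 0.437.
P(at least one) = 1 − 0.437 = 0.563.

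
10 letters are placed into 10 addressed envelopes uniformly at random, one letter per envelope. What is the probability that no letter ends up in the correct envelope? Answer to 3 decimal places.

This is the derangement probability: permutations of 10 with no fixed point.
D(10) = 10! · (1 − 1/1! + 1/2! − ··· + (−1)^10/10!) = 1334961.
P = 1334961/3628800 = 16481/44800 ≈ 0.368.

0.368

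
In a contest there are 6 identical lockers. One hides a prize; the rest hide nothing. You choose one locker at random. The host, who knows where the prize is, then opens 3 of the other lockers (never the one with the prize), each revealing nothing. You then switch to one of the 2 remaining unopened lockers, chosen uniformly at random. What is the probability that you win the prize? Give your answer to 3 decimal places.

Your original locker holds the prize with probability 1/6, so the other 5 collectively hold it with probability 5/6.
The host can always find 3 empty lockers to open, so the reveals don't change that 5/6; it is now spread over the 2 remaining unopened lockers.
P(win by switching) = (5/6) · (1/2) = 5/12 ≈ 0.417.

0.417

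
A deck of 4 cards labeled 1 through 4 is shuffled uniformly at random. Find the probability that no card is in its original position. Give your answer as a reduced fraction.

This is the derangement probability: permutations of 4 with no fixed point.
D(4) = 4! · (1 − 1/1! + 1/2! − ··· + (−1)^4/4!) = 9.
P = 9/24 = 3/8.

3/8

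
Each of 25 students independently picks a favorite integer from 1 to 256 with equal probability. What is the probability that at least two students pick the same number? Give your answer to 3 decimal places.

0.702

It's easier to compute the probability that all 25 are distinct.
P(all distinct) = 256/256 · 255/256 · ··· · 232/256 ≈ 0.298.
So the probability of at least one match is 1 − 0.298 = 0.702.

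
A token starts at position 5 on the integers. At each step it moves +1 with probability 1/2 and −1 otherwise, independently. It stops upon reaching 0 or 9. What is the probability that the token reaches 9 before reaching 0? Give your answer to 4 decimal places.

With a fair step, P(i) = ½P(i−1) + ½P(i+1) with P(0)=0, P(9)=1 has the linear solution P(i) = i/9.
P(5) = 5/9 ≈ 0.5556.

0.5556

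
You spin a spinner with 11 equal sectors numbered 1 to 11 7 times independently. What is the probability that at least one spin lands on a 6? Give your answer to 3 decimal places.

0.487

P(no spin lands on a 6) = (10/11)^7 ≈ 0.513.
P(at least one) = 1 − 0.513 = 0.487.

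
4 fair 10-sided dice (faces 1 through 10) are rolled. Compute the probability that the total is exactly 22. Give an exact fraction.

67/1000

There are 10^4 = 10000 equally likely outcomes.
The number of ordered 4-tuples from {1,…,10} summing to 22 is 670.
P(sum = 22) = 670/10000 = 67/1000.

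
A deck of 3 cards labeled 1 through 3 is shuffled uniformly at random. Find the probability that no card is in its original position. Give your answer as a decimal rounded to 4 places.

This is the derangement probability: permutations of 3 with no fixed point.
D(3) = 3! · (1 − 1/1! + 1/2! − ··· + (−1)^3/3!) = 2.
P = 2/6 = 1/3 ≈ 0.3333.

0.3333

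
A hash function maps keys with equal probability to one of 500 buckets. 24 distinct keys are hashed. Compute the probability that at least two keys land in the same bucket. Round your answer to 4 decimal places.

It's easier to compute the probability that all 24 are distinct.
P(all distinct) = 500/500 · 499/500 · ··· · 477/500 ≈ 0.5707.
So the probability of at least one match is 1 − 0.5707 = 0.4293.

0.4293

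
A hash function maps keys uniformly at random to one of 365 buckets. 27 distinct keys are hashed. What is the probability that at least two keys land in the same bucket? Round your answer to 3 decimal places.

It's easier to compute the probability that all 27 are distinct.
P(all distinct) = 365/365 · 364/365 · ··· · 339/365 ≈ 0.373.
So the probability of at least one match is 1 − 0.373 = 0.627.

0.627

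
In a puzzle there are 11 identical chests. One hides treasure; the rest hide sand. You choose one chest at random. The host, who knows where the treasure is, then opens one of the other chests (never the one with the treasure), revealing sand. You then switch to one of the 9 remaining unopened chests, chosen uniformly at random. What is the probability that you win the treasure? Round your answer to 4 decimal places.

Your original chest holds the treasure with probability 1/11, so the other 10 collectively hold it with probability 10/11.
The host can always find an empty chest to open, so this doesn't change that 10/11; it is now spread over the 9 remaining unopened chests.
P(win by switching) = (10/11) · (1/9) = 10/99 ≈ 0.1010.

0.1010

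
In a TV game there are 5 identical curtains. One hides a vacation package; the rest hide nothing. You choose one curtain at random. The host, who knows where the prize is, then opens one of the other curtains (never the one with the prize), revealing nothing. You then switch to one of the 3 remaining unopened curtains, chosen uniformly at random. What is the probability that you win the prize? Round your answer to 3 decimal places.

Your original curtain holds the prize with probability 1/5, so the other 4 collectively hold it with probability 4/5.
The host can always find an empty curtain to open, so this doesn't change that 4/5; it is now spread over the 3 remaining unopened curtains.
P(win by switching) = (4/5) · (1/3) = 4/15 ≈ 0.267.

0.267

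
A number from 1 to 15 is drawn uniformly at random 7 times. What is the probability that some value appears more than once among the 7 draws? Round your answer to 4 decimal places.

0.8102

P(all 7 different) = 15/15 · 14/15 · ··· · 9/15 ≈ 0.1898.
P(at least two equal) = 1 − 0.1898 = 0.8102.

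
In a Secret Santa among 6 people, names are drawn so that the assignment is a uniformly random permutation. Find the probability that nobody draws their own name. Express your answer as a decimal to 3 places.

This is the derangement probability: permutations of 6 with no fixed point.
D(6) = 6! · (1 − 1/1! + 1/2! − ··· + (−1)^6/6!) = 265.
P = 265/720 = 53/144 ≈ 0.368.

0.368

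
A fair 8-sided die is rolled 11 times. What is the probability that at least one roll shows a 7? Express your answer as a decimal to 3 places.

0.770

P(no roll shows a 7) = (7/8)^11 ≈ 0.230.
P(at least one) = 1 − 0.230 = 0.770.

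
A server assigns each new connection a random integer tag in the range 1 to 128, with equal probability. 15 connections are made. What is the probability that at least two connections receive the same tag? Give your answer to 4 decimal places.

0.5739

It's easier to compute the probability that all 15 are distinct.
P(all distinct) = 128/128 · 127/128 · ··· · 114/128 ≈ 0.4261.
So the probability of at least one match is 1 − 0.4261 = 0.5739.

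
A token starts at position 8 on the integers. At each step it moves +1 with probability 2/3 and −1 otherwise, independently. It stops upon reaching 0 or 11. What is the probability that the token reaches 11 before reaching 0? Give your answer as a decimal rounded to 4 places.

0.9966

Let r = q/p = (1/3)/(2/3) = 1/2. The recurrence P(i) = p·P(i+1) + q·P(i−1) with P(0)=0, P(11)=1 gives P(i) = (1 − r^i)/(1 − r^11).
P(8) = (1 − (1/2)^8) / (1 − (1/2)^11) = 2040/2047 ≈ 0.9966.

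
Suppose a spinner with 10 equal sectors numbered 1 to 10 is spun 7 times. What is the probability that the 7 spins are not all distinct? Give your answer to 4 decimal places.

P(all 7 different) = 10/10 · 9/10 · ··· · 4/10 ≈ 0.0605.
P(at least two equal) = 1 − 0.0605 = 0.9395.

0.9395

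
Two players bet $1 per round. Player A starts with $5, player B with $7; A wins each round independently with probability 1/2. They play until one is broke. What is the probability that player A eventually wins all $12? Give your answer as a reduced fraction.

With a fair step, P(i) = ½P(i−1) + ½P(i+1) with P(0)=0, P(12)=1 has the linear solution P(i) = i/12.
P(5) = 5/12.

5/12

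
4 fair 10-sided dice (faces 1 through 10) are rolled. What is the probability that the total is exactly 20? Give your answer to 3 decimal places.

0.063

There are 10^4 = 10000 equally likely outcomes.
The number of ordered 4-tuples from {1,…,10} summing to 20 is 633.
P(sum = 20) = 633/10000 ≈ 0.063.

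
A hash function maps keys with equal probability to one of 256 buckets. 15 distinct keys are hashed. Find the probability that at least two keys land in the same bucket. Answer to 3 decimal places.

It's easier to compute the probability that all 15 are distinct.
P(all distinct) = 256/256 · 255/256 · ··· · 242/256 ≈ 0.658.
So the probability of at least one match is 1 − 0.658 = 0.342.

0.342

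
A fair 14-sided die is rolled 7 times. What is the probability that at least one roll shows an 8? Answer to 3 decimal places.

P(no roll shows an 8) = (13/14)^7 ≈ 0.595.
P(at least one) = 1 − 0.595 = 0.405.

0.405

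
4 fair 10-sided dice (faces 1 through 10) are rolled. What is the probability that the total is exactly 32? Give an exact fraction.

33/2000

There are 10^4 = 10000 equally likely outcomes.
The number of ordered 4-tuples from {1,…,10} summing to 32 is 165.
P(sum = 32) = 165/10000 = 33/2000.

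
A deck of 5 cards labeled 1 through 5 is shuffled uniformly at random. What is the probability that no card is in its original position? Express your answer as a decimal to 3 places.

0.367

This is the derangement probability: permutations of 5 with no fixed point.
D(5) = 5! · (1 − 1/1! + 1/2! − ··· + (−1)^5/5!) = 44.
P = 44/120 = 11/30 ≈ 0.367.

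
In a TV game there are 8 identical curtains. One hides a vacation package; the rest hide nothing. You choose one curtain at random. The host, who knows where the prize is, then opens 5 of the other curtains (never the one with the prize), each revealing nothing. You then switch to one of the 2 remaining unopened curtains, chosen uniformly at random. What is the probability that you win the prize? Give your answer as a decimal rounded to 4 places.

Your original curtain holds the prize with probability 1/8, so the other 7 collectively hold it with probability 7/8.
The host can always find 5 empty curtains to open, so the reveals don't change that 7/8; it is now spread over the 2 remaining unopened curtains.
P(win by switching) = (7/8) · (1/2) = 7/16 ≈ 0.4375.

0.4375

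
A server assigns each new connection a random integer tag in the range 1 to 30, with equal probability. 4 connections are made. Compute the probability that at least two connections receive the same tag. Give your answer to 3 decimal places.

It's easier to compute the probability that all 4 are distinct.
P(all distinct) = 30/30 · 29/30 · ··· · 27/30 ≈ 0.812.
So the probability of at least one match is 1 − 0.812 = 0.188.

0.188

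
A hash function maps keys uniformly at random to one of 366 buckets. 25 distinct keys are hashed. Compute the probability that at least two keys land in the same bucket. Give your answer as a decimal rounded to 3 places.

0.568

It's easier to compute the probability that all 25 are distinct.
P(all distinct) = 366/366 · 365/366 · ··· · 342/366 ≈ 0.432.
So the probability of at least one match is 1 − 0.432 = 0.568.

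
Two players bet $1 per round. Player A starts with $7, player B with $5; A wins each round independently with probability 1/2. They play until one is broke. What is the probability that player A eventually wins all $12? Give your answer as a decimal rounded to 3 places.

0.583

With a fair step, P(i) = ½P(i−1) + ½P(i+1) with P(0)=0, P(12)=1 has the linear solution P(i) = i/12.
P(7) = 7/12 ≈ 0.583.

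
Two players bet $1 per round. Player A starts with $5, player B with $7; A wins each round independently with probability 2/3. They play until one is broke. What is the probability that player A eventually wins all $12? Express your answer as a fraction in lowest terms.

Let r = q/p = (1/3)/(2/3) = 1/2. The recurrence P(i) = p·P(i+1) + q·P(i−1) with P(0)=0, P(12)=1 gives P(i) = (1 − r^i)/(1 − r^12).
P(5) = (1 − (1/2)^5) / (1 − (1/2)^12) = 3968/4095.

3968/4095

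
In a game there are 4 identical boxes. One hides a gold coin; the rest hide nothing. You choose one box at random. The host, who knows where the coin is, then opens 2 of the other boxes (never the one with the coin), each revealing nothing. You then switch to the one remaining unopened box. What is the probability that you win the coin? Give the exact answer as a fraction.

Your original box holds the coin with probability 1/4, so the other 3 collectively hold it with probability 3/4.
The host can always find 2 empty boxes to open, so the reveals don't change that 3/4; it is now spread over the 1 remaining unopened box.
P(win by switching) = (3/4) · (1/1) = 3/4.

3/4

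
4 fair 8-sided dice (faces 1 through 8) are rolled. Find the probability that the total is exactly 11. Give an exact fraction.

There are 8^4 = 4096 equally likely outcomes.
The number of ordered 4-tuples from {1,…,8} summing to 11 is 120.
P(sum = 11) = 120/4096 = 15/512.

15/512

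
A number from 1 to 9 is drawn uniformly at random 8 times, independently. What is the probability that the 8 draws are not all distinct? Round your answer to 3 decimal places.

P(all 8 different) = 9/9 · 8/9 · ··· · 2/9 ≈ 0.008.
P(at least two equal) = 1 − 0.008 = 0.992.

0.992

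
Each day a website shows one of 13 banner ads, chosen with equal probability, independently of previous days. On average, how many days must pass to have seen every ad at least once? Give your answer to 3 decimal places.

41.342

After i distinct types are collected, each trial gives a new one with probability (13−i)/13, so the expected wait for the next new type is 13/(13−i).
E = 13/13 + 13/12 + 13/11 + 13/10 + 13/9 + 13/8 + 13/7 + 13/6 + 13/5 + 13/4 + 13/3 + 13/2 + 13/1 = 1145993/27720 ≈ 41.342.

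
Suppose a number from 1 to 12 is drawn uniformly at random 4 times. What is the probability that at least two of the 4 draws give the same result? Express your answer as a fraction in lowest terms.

P(all 4 different) = 12/12 · 11/12 · ··· · 9/12 = 55/96.
P(at least two equal) = 1 − 55/96 = 41/96.

41/96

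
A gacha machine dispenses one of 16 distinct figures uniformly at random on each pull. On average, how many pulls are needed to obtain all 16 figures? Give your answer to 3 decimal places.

After i distinct types are collected, each trial gives a new one with probability (16−i)/16, so the expected wait for the next new type is 16/(16−i).
E = 16/16 + 16/15 + 16/14 + 16/13 + 16/12 + 16/11 + 16/10 + 16/9 + 16/8 + 16/7 + 16/6 + 16/5 + 16/4 + 16/3 + 16/2 + 16/1 = 2436559/45045 ≈ 54.092.

54.092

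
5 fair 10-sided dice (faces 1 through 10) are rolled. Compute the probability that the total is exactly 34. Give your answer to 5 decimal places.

0.03795

There are 10^5 = 100000 equally likely outcomes.
The number of ordered 5-tuples from {1,…,10} summing to 34 is 3795.
P(sum = 34) = 3795/100000 = 759/20000 ≈ 0.03795.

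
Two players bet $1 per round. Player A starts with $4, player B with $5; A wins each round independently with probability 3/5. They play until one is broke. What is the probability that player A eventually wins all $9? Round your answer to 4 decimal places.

0.8239

Let r = q/p = (2/5)/(3/5) = 2/3. The recurrence P(i) = p·P(i+1) + q·P(i−1) with P(0)=0, P(9)=1 gives P(i) = (1 − r^i)/(1 − r^9).
P(4) = (1 − (2/3)^4) / (1 − (2/3)^9) = 15795/19171 ≈ 0.8239.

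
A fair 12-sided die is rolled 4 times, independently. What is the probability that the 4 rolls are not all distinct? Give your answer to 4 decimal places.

P(all 4 different) = 12/12 · 11/12 · ··· · 9/12 ≈ 0.5729.
P(at least two equal) = 1 − 0.5729 = 0.4271.

0.4271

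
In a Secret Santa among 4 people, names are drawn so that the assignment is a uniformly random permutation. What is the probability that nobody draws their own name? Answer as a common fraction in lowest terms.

This is the derangement probability: permutations of 4 with no fixed point.
D(4) = 4! · (1 − 1/1! + 1/2! − ··· + (−1)^4/4!) = 9.
P = 9/24 = 3/8.

3/8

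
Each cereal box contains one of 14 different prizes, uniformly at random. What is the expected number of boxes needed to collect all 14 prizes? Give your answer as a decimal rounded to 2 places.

45.52

After i distinct types are collected, each trial gives a new one with probability (14−i)/14, so the expected wait for the next new type is 14/(14−i).
E = 14/14 + 14/13 + 14/12 + 14/11 + 14/10 + 14/9 + 14/8 + 14/7 + 14/6 + 14/5 + 14/4 + 14/3 + 14/2 + 14/1 = 1171733/25740 ≈ 45.52.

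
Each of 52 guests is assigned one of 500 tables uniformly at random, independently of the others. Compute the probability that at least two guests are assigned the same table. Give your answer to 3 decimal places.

0.936

It's easier to compute the probability that all 52 are distinct.
P(all distinct) = 500/500 · 499/500 · ··· · 449/500 ≈ 0.064.
So the probability of at least one match is 1 − 0.064 = 0.936.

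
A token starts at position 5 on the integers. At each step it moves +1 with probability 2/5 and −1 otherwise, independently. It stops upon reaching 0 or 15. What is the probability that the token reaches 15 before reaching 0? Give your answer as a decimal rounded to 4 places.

0.0151

Let r = q/p = (3/5)/(2/5) = 3/2. The recurrence P(i) = p·P(i+1) + q·P(i−1) with P(0)=0, P(15)=1 gives P(i) = (1 − r^i)/(1 − r^15).
P(5) = (1 − (3/2)^5) / (1 − (3/2)^15) = 1024/67849 ≈ 0.0151.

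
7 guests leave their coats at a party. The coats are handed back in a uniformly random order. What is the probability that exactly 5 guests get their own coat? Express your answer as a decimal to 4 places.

0.0042

Choose which 5 of the 7 are fixed: C(7,5) = 21 ways.
The remaining 2 must have no fixed point: D(2) = 1.
P = 21·1/5040 = 1/240 ≈ 0.0042.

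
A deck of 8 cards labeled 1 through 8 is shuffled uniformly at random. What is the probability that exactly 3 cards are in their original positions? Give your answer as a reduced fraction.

11/180

Choose which 3 of the 8 are fixed: C(8,3) = 56 ways.
The remaining 5 must have no fixed point: D(5) = 44.
P = 56·44/40320 = 11/180.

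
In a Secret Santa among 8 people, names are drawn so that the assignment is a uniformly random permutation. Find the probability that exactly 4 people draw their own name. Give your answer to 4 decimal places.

Choose which 4 of the 8 are fixed: C(8,4) = 70 ways.
The remaining 4 must have no fixed point: D(4) = 9.
P = 70·9/40320 = 1/64 ≈ 0.0156.

0.0156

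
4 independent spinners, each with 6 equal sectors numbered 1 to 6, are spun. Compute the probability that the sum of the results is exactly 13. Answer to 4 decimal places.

0.1080

There are 6^4 = 1296 equally likely outcomes.
The number of ordered 4-tuples from {1,…,6} summing to 13 is 140.
P(sum = 13) = 140/1296 = 35/324 ≈ 0.1080.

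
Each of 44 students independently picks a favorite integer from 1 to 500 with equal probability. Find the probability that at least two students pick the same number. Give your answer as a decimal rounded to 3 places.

0.858

It's easier to compute the probability that all 44 are distinct.
P(all distinct) = 500/500 · 499/500 · ··· · 457/500 ≈ 0.142.
So the probability of at least one match is 1 − 0.142 = 0.858.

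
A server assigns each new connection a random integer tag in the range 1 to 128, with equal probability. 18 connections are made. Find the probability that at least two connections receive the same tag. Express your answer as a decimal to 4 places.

0.7146

It's easier to compute the probability that all 18 are distinct.
P(all distinct) = 128/128 · 127/128 · ··· · 111/128 ≈ 0.2854.
So the probability of at least one match is 1 − 0.2854 = 0.7146.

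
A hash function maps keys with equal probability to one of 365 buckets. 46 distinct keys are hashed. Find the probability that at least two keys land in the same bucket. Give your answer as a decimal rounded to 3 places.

It's easier to compute the probability that all 46 are distinct.
P(all distinct) = 365/365 · 364/365 · ··· · 320/365 ≈ 0.052.
So the probability of at least one match is 1 − 0.052 = 0.948.

0.948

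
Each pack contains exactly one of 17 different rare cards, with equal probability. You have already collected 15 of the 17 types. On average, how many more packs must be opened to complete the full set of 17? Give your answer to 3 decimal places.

Starting from 15 distinct types, each trial gives a new one with probability (17−i)/17 when i types are held, so the wait for the next new type is 17/(17−i).
E = 17/2 + 17/1 = 51/2 ≈ 25.500.

25.500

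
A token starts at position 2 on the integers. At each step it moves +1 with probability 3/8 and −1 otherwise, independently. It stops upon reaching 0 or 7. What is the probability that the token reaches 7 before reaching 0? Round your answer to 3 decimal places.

Let r = q/p = (5/8)/(3/8) = 5/3. The recurrence P(i) = p·P(i+1) + q·P(i−1) with P(0)=0, P(7)=1 gives P(i) = (1 − r^i)/(1 − r^7).
P(2) = (1 − (5/3)^2) / (1 − (5/3)^7) = 1944/37969 ≈ 0.051.

0.051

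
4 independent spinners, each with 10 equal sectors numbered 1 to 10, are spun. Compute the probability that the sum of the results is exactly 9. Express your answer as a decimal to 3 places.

There are 10^4 = 10000 equally likely outcomes.
The number of ordered 4-tuples from {1,…,10} summing to 9 is 56.
P(sum = 9) = 56/10000 = 7/1250 ≈ 0.006.

0.006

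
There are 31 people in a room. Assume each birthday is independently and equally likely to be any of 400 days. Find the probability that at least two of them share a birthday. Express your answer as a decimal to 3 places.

It's easier to compute the probability that all 31 are distinct.
P(all distinct) = 400/400 · 399/400 · ··· · 370/400 ≈ 0.303.
So the probability of at least one match is 1 − 0.303 = 0.697.

0.697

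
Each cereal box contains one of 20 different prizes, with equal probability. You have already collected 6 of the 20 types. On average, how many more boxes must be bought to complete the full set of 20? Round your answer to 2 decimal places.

Starting from 6 distinct types, each trial gives a new one with probability (20−i)/20 when i types are held, so the wait for the next new type is 20/(20−i).
E = 20/14 + 20/13 + 20/12 + 20/11 + 20/10 + 20/9 + 20/8 + 20/7 + 20/6 + 20/5 + 20/4 + 20/3 + 20/2 + 20/1 = 1171733/18018 ≈ 65.03.

65.03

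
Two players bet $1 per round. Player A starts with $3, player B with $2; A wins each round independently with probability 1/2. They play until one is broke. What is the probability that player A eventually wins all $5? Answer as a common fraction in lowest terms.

3/5

With a fair step, P(i) = ½P(i−1) + ½P(i+1) with P(0)=0, P(5)=1 has the linear solution P(i) = i/5.
P(3) = 3/5.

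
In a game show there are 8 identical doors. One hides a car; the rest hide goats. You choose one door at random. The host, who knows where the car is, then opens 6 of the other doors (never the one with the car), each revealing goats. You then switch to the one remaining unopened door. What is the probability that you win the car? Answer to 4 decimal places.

Your original door holds the car with probability 1/8, so the other 7 collectively hold it with probability 7/8.
The host can always find 6 empty doors to open, so the reveals don't change that 7/8; it is now spread over the 1 remaining unopened door.
P(win by switching) = (7/8) · (1/1) = 7/8 ≈ 0.8750.

0.8750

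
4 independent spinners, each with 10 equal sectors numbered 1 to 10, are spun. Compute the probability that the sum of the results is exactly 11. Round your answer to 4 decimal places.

There are 10^4 = 10000 equally likely outcomes.
The number of ordered 4-tuples from {1,…,10} summing to 11 is 120.
P(sum = 11) = 120/10000 = 3/250 ≈ 0.0120.

0.0120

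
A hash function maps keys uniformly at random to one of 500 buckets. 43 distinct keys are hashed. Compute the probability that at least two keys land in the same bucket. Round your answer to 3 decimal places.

It's easier to compute the probability that all 43 are distinct.
P(all distinct) = 500/500 · 499/500 · ··· · 458/500 ≈ 0.156.
So the probability of at least one match is 1 − 0.156 = 0.844.

0.844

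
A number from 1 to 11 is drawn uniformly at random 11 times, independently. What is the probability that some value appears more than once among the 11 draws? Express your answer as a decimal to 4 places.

P(all 11 different) = 11/11 · 10/11 · ··· · 1/11 ≈ 0.0001.
P(at least two equal) = 1 − 0.0001 = 0.9999.

0.9999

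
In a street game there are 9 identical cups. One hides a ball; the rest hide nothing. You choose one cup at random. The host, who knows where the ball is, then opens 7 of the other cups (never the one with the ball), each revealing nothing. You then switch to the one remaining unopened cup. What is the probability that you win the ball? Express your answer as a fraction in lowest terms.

8/9

Your original cup holds the ball with probability 1/9, so the other 8 collectively hold it with probability 8/9.
The host can always find 7 empty cups to open, so the reveals don't change that 8/9; it is now spread over the 1 remaining unopened cup.
P(win by switching) = (8/9) · (1/1) = 8/9.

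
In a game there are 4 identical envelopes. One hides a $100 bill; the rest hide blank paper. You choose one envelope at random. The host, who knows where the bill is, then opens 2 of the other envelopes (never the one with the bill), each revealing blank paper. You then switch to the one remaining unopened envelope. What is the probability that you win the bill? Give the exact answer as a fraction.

Your original envelope holds the bill with probability 1/4, so the other 3 collectively hold it with probability 3/4.
The host can always find 2 empty envelopes to open, so the reveals don't change that 3/4; it is now spread over the 1 remaining unopened envelope.
P(win by switching) = (3/4) · (1/1) = 3/4.

3/4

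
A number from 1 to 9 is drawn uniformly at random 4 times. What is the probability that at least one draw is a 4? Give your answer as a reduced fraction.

P(no draw is a 4) = (8/9)^4 = 4096/6561.
P(at least one) = 1 − 4096/6561 = 2465/6561.

2465/6561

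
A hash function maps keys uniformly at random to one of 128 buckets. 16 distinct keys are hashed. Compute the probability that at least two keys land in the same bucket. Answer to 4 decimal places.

It's easier to compute the probability that all 16 are distinct.
P(all distinct) = 128/128 · 127/128 · ··· · 113/128 ≈ 0.3761.
So the probability of at least one match is 1 − 0.3761 = 0.6239.

0.6239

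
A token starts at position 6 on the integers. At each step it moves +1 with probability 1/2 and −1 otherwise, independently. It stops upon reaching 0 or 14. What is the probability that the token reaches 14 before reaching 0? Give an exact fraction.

3/7

With a fair step, P(i) = ½P(i−1) + ½P(i+1) with P(0)=0, P(14)=1 has the linear solution P(i) = i/14.
P(6) = 6/14 = 3/7.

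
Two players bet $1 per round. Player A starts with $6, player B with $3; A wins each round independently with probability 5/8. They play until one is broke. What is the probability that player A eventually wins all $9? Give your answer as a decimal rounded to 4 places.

Let r = q/p = (3/8)/(5/8) = 3/5. The recurrence P(i) = p·P(i+1) + q·P(i−1) with P(0)=0, P(9)=1 gives P(i) = (1 − r^i)/(1 − r^9).
P(6) = (1 − (3/5)^6) / (1 − (3/5)^9) = 19000/19729 ≈ 0.9630.

0.9630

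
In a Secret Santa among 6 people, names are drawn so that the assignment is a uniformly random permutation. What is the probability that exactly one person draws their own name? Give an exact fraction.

11/30

Choose which one is fixed: C(6,1) = 6 ways.
The remaining 5 must have no fixed point: D(5) = 44.
P = 6·44/720 = 11/30.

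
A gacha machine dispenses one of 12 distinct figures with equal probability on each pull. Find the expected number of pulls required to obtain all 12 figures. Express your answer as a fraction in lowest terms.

After i distinct types are collected, each trial gives a new one with probability (12−i)/12, so the expected wait for the next new type is 12/(12−i).
E = 12/12 + 12/11 + 12/10 + 12/9 + 12/8 + 12/7 + 12/6 + 12/5 + 12/4 + 12/3 + 12/2 + 12/1 = 86021/2310.

86021/2310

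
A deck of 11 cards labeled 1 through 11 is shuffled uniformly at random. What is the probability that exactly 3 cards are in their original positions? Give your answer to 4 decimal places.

0.0613

Choose which 3 of the 11 are fixed: C(11,3) = 165 ways.
The remaining 8 must have no fixed point: D(8) = 14833.
P = 165·14833/39916800 = 2119/34560 ≈ 0.0613.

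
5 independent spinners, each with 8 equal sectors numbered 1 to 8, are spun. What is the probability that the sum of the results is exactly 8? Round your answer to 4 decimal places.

There are 8^5 = 32768 equally likely outcomes.
The number of ordered 5-tuples from {1,…,8} summing to 8 is 35.
P(sum = 8) = 35/32768 ≈ 0.0011.

0.0011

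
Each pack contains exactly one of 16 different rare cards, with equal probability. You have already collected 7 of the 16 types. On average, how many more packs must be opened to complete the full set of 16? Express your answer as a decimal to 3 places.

Starting from 7 distinct types, each trial gives a new one with probability (16−i)/16 when i types are held, so the wait for the next new type is 16/(16−i).
E = 16/9 + 16/8 + 16/7 + 16/6 + 16/5 + 16/4 + 16/3 + 16/2 + 16/1 = 14258/315 ≈ 45.263.

45.263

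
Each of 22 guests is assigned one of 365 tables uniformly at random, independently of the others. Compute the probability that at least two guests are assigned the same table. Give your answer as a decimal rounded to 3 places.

It's easier to compute the probability that all 22 are distinct.
P(all distinct) = 365/365 · 364/365 · ··· · 344/365 ≈ 0.524.
So the probability of at least one match is 1 − 0.524 = 0.476.

0.476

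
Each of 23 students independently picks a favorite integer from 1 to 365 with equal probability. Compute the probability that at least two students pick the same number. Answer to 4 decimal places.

0.5073

It's easier to compute the probability that all 23 are distinct.
P(all distinct) = 365/365 · 364/365 · ··· · 343/365 ≈ 0.4927.
So the probability of at least one match is 1 − 0.4927 = 0.5073.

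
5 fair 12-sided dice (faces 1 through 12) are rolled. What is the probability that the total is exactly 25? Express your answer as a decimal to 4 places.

0.0328

There are 12^5 = 248832 equally likely outcomes.
The number of ordered 5-tuples from {1,…,12} summing to 25 is 8151.
P(sum = 25) = 8151/248832 = 2717/82944 ≈ 0.0328.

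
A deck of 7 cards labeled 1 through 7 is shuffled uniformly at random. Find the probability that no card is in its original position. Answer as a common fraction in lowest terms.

103/280

This is the derangement probability: permutations of 7 with no fixed point.
D(7) = 7! · (1 − 1/1! + 1/2! − ··· + (−1)^7/7!) = 1854.
P = 1854/5040 = 103/280.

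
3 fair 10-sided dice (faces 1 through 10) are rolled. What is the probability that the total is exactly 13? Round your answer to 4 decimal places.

There are 10^3 = 1000 equally likely outcomes.
The number of ordered 3-tuples from {1,…,10} summing to 13 is 63.
P(sum = 13) = 63/1000 ≈ 0.0630.

0.0630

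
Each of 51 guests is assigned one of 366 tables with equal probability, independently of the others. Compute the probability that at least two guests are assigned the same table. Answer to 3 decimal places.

It's easier to compute the probability that all 51 are distinct.
P(all distinct) = 366/366 · 365/366 · ··· · 316/366 ≈ 0.026.
So the probability of at least one match is 1 − 0.026 = 0.974.

0.974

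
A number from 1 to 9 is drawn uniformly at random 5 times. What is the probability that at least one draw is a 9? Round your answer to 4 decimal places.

0.4451

P(no draw is a 9) = (8/9)^5 ≈ 0.5549.
P(at least one) = 1 − 0.5549 = 0.4451.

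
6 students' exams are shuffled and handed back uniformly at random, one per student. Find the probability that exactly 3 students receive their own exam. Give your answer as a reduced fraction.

Choose which 3 of the 6 are fixed: C(6,3) = 20 ways.
The remaining 3 must have no fixed point: D(3) = 2.
P = 20·2/720 = 1/18.

1/18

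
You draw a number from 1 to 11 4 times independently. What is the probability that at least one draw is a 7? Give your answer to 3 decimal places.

0.317

P(no draw is a 7) = (10/11)^4 ≈ 0.683.
P(at least one) = 1 − 0.683 = 0.317.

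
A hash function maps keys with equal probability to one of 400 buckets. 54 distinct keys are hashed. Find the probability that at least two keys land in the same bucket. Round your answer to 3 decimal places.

0.976

It's easier to compute the probability that all 54 are distinct.
P(all distinct) = 400/400 · 399/400 · ··· · 347/400 ≈ 0.024.
So the probability of at least one match is 1 − 0.024 = 0.976.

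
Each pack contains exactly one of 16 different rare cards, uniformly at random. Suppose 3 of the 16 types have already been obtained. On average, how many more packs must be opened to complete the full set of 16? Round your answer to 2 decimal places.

50.88

Starting from 3 distinct types, each trial gives a new one with probability (16−i)/16 when i types are held, so the wait for the next new type is 16/(16−i).
E = 16/13 + 16/12 + 16/11 + 16/10 + 16/9 + 16/8 + 16/7 + 16/6 + 16/5 + 16/4 + 16/3 + 16/2 + 16/1 = 2291986/45045 ≈ 50.88.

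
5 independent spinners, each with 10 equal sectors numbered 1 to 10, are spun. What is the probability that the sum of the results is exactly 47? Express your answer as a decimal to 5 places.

There are 10^5 = 100000 equally likely outcomes.
The number of ordered 5-tuples from {1,…,10} summing to 47 is 35.
P(sum = 47) = 35/100000 = 7/20000 ≈ 0.00035.

0.00035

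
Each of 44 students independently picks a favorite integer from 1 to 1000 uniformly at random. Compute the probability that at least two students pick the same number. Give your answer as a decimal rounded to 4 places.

It's easier to compute the probability that all 44 are distinct.
P(all distinct) = 1000/1000 · 999/1000 · ··· · 957/1000 ≈ 0.3829.
So the probability of at least one match is 1 − 0.3829 = 0.6171.

0.6171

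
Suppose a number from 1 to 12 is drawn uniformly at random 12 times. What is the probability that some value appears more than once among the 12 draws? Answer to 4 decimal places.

P(all 12 different) = 12/12 · 11/12 · ··· · 1/12 ≈ 0.0001.
P(at least two equal) = 1 − 0.0001 = 0.9999.

0.9999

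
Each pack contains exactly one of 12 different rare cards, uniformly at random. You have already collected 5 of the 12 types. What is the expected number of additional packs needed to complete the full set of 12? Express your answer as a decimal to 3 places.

Starting from 5 distinct types, each trial gives a new one with probability (12−i)/12 when i types are held, so the wait for the next new type is 12/(12−i).
E = 12/7 + 12/6 + 12/5 + 12/4 + 12/3 + 12/2 + 12/1 = 1089/35 ≈ 31.114.

31.114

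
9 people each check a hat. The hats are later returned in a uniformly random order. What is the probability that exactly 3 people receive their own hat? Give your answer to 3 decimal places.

0.061

Choose which 3 of the 9 are fixed: C(9,3) = 84 ways.
The remaining 6 must have no fixed point: D(6) = 265.
P = 84·265/362880 = 53/864 ≈ 0.061.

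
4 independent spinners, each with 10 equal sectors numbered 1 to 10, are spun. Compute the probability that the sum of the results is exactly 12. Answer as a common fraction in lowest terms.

There are 10^4 = 10000 equally likely outcomes.
The number of ordered 4-tuples from {1,…,10} summing to 12 is 165.
P(sum = 12) = 165/10000 = 33/2000.

33/2000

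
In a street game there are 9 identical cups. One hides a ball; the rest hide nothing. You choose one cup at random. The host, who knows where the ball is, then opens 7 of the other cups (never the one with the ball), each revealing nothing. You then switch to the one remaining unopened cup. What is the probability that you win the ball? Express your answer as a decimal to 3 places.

0.889

Your original cup holds the ball with probability 1/9, so the other 8 collectively hold it with probability 8/9.
The host can always find 7 empty cups to open, so the reveals don't change that 8/9; it is now spread over the 1 remaining unopened cup.
P(win by switching) = (8/9) · (1/1) = 8/9 ≈ 0.889.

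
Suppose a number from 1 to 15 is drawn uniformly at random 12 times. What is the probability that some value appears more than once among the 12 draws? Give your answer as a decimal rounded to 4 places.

0.9983

P(all 12 different) = 15/15 · 14/15 · ··· · 4/15 ≈ 0.0017.
P(at least two equal) = 1 − 0.0017 = 0.9983.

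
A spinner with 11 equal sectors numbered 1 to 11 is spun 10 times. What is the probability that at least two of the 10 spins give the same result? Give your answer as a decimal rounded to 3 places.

P(all 10 different) = 11/11 · 10/11 · ··· · 2/11 ≈ 0.002.
P(at least two equal) = 1 − 0.002 = 0.998.

0.998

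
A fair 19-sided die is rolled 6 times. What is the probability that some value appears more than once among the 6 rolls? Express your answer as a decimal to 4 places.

0.5848

P(all 6 different) = 19/19 · 18/19 · ··· · 14/19 ≈ 0.4152.
P(at least two equal) = 1 − 0.4152 = 0.5848.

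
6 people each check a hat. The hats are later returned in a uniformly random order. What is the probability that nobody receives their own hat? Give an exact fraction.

This is the derangement probability: permutations of 6 with no fixed point.
D(6) = 6! · (1 − 1/1! + 1/2! − ··· + (−1)^6/6!) = 265.
P = 265/720 = 53/144.

53/144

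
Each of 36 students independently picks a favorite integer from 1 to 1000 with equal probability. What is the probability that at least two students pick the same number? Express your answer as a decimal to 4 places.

0.4714

It's easier to compute the probability that all 36 are distinct.
P(all distinct) = 1000/1000 · 999/1000 · ··· · 965/1000 ≈ 0.5286.
So the probability of at least one match is 1 − 0.5286 = 0.4714.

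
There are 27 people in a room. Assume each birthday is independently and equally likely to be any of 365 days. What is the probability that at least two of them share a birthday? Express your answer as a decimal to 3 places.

0.627

It's easier to compute the probability that all 27 are distinct.
P(all distinct) = 365/365 · 364/365 · ··· · 339/365 ≈ 0.373.
So the probability of at least one match is 1 − 0.373 = 0.627.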